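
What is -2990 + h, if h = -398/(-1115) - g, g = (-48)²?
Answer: -5902412/1115 ≈ -5293.6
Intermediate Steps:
g = 2304
h = -2568562/1115 (h = -398/(-1115) - 1*2304 = -398*(-1/1115) - 2304 = 398/1115 - 2304 = -2568562/1115 ≈ -2303.6)
-2990 + h = -2990 - 2568562/1115 = -5902412/1115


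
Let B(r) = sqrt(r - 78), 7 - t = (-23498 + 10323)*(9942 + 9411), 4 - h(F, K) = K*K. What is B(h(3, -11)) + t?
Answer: 254975782 + I*sqrt(195) ≈ 2.5498e+8 + 13.964*I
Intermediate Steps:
h(F, K) = 4 - K**2 (h(F, K) = 4 - K*K = 4 - K**2)
t = 254975782 (t = 7 - (-23498 + 10323)*(9942 + 9411) = 7 - (-13175)*19353 = 7 - 1*(-254975775) = 7 + 254975775 = 254975782)
B(r) = sqrt(-78 + r)
B(h(3, -11)) + t = sqrt(-78 + (4 - 1*(-11)**2)) + 254975782 = sqrt(-78 + (4 - 1*121)) + 254975782 = sqrt(-78 + (4 - 121)) + 254975782 = sqrt(-78 - 117) + 254975782 = sqrt(-195) + 254975782 = I*sqrt(195) + 254975782 = 254975782 + I*sqrt(195)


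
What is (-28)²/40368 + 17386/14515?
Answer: 44576113/36621345 ≈ 1.2172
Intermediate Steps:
(-28)²/40368 + 17386/14515 = 784*(1/40368) + 17386*(1/14515) = 49/2523 + 17386/14515 = 44576113/36621345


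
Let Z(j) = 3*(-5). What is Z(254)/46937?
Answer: -15/46937 ≈ -0.00031958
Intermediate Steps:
Z(j) = -15
Z(254)/46937 = -15/46937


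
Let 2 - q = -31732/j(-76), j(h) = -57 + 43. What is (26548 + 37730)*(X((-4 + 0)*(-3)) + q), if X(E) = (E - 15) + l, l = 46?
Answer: -999587178/7 ≈ -1.4280e+8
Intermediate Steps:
j(h) = -14
q = -15852/7 (q = 2 - (-31732)/(-14) = 2 - (-31732)*(-1)/14 = 2 - 1*15866/7 = 2 - 15866/7 = -15852/7 ≈ -2264.6)
X(E) = 31 + E (X(E) = (E - 15) + 46 = (-15 + E) + 46 = 31 + E)
(26548 + 37730)*(X((-4 + 0)*(-3)) + q) = (26548 + 37730)*((31 + (-4 + 0)*(-3)) - 15852/7) = 64278*((31 - 4*(-3)) - 15852/7) = 64278*((31 + 12) - 15852/7) = 64278*(43 - 15852/7) = 64278*(-15551/7) = -999587178/7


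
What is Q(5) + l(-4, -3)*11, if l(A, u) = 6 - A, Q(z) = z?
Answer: 115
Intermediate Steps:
Q(5) + l(-4, -3)*11 = 5 + (6 - 1*(-4))*11 = 5 + (6 + 4)*11 = 5 + 10*11 = 5 + 110 = 115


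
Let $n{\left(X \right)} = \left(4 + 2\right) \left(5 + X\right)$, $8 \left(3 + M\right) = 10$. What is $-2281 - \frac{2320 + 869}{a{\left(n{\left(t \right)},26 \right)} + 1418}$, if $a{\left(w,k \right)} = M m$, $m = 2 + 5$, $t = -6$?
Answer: $- \frac{12838819}{5623} \approx -2283.3$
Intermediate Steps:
$m = 7$
$M = - \frac{7}{4}$ ($M = -3 + \frac{1}{8} \cdot 10 = -3 + \frac{5}{4} = - \frac{7}{4} \approx -1.75$)
$n{\left(X \right)} = 30 + 6 X$ ($n{\left(X \right)} = 6 \left(5 + X\right) = 30 + 6 X$)
$a{\left(w,k \right)} = - \frac{49}{4}$ ($a{\left(w,k \right)} = \left(- \frac{7}{4}\right) 7 = - \frac{49}{4}$)
$-2281 - \frac{2320 + 869}{a{\left(n{\left(t \right)},26 \right)} + 1418} = -2281 - \frac{2320 + 869}{- \frac{49}{4} + 1418} = -2281 - \frac{3189}{\frac{5623}{4}} = -2281 - 3189 \cdot \frac{4}{5623} = -2281 - \frac{12756}{5623} = - \frac{12838819}{5623}$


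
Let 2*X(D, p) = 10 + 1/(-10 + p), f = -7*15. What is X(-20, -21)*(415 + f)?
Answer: 1545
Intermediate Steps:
f = -105
X(D, p) = 5 + 1/(2*(-10 + p)) (X(D, p) = (10 + 1/(-10 + p))/2 = 5 + 1/(2*(-10 + p)))
X(-20, -21)*(415 + f) = ((-99 + 10*(-21))/(2*(-10 - 21)))*(415 - 105) = ((½)*(-99 - 210)/(-31))*310 = ((½)*(-1/31)*(-309))*310 = (309/62)*310 = 1545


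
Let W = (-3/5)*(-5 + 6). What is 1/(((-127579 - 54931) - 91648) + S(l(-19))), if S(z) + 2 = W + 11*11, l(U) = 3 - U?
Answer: -5/1370198 ≈ -3.6491e-6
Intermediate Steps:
W = -⅗ (W = -3*⅕*1 = -⅗*1 = -⅗ ≈ -0.60000)
S(z) = 592/5 (S(z) = -2 + (-⅗ + 11*11) = -2 + (-⅗ + 121) = -2 + 602/5 = 592/5)
1/(((-127579 - 54931) - 91648) + S(l(-19))) = 1/(((-127579 - 54931) - 91648) + 592/5) = 1/((-182510 - 91648) + 592/5) = 1/(-274158 + 592/5) = 1/(-1370198/5) = -5/1370198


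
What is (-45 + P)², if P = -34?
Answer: 6241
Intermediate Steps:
(-45 + P)² = (-45 - 34)² = (-79)² = 6241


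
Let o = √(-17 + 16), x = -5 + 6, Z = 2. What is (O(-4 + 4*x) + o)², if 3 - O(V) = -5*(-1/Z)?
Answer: -¾ + I ≈ -0.75 + 1.0*I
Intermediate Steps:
x = 1
O(V) = ½ (O(V) = 3 - (-5)/((-1*2)) = 3 - (-5)/(-2) = 3 - (-5)*(-1)/2 = 3 - 1*5/2 = 3 - 5/2 = ½)
o = I (o = √(-1) = I ≈ 1.0*I)
(O(-4 + 4*x) + o)² = (½ + I)²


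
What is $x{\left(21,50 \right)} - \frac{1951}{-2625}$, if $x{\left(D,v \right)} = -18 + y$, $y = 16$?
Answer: $- \frac{3299}{2625} \approx -1.2568$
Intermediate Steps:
$x{\left(D,v \right)} = -2$ ($x{\left(D,v \right)} = -18 + 16 = -2$)
$x{\left(21,50 \right)} - \frac{1951}{-2625} = -2 - \frac{1951}{-2625} = -2 - - \frac{1951}{2625} = -2 + \frac{1951}{2625} = - \frac{3299}{2625}$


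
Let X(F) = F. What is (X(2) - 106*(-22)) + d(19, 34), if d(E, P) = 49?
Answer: 2383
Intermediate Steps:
(X(2) - 106*(-22)) + d(19, 34) = (2 - 106*(-22)) + 49 = (2 + 2332) + 49 = 2334 + 49 = 2383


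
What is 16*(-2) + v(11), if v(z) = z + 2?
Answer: -19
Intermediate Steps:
v(z) = 2 + z
16*(-2) + v(11) = 16*(-2) + (2 + 11) = -32 + 13 = -19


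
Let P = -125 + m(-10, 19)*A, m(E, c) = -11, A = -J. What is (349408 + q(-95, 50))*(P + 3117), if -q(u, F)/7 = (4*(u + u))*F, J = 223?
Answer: 3350896560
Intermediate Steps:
A = -223 (A = -1*223 = -223)
P = 2328 (P = -125 - 11*(-223) = -125 + 2453 = 2328)
q(u, F) = -56*F*u (q(u, F) = -7*4*(u + u)*F = -7*4*(2*u)*F = -7*8*u*F = -56*F*u)
(349408 + q(-95, 50))*(P + 3117) = (349408 - 56*50*(-95))*(2328 + 3117) = (349408 + 266000)*5445 = 615408*5445 = 3350896560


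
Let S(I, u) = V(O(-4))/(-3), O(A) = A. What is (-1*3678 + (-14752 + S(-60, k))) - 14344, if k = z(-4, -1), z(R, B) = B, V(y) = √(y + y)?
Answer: -32774 - 2*I*√2/3 ≈ -32774.0 - 0.94281*I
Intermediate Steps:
V(y) = √2*√y (V(y) = √(2*y) = √2*√y)
k = -1
S(I, u) = -2*I*√2/3 (S(I, u) = (√2*√(-4))/(-3) = (√2*(2*I))*(-⅓) = (2*I*√2)*(-⅓) = -2*I*√2/3)
(-1*3678 + (-14752 + S(-60, k))) - 14344 = (-1*3678 + (-14752 - 2*I*√2/3)) - 14344 = (-3678 + (-14752 - 2*I*√2/3)) - 14344 = (-18430 - 2*I*√2/3) - 14344 = -32774 - 2*I*√2/3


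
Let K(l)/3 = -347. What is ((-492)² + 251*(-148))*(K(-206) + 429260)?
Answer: 87748924604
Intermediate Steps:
K(l) = -1041 (K(l) = 3*(-347) = -1041)
((-492)² + 251*(-148))*(K(-206) + 429260) = ((-492)² + 251*(-148))*(-1041 + 429260) = (242064 - 37148)*428219 = 204916*428219 = 87748924604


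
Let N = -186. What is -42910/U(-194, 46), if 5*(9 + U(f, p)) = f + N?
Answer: 8582/17 ≈ 504.82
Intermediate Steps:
U(f, p) = -231/5 + f/5 (U(f, p) = -9 + (f - 186)/5 = -9 + (-186 + f)/5 = -9 + (-186/5 + f/5) = -231/5 + f/5)
-42910/U(-194, 46) = -42910/(-231/5 + (1/5)*(-194)) = -42910/(-231/5 - 194/5) = -42910/(-85) = -42910*(-1/85) = 8582/17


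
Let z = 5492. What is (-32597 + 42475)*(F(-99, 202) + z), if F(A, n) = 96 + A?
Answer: 54220342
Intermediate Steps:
(-32597 + 42475)*(F(-99, 202) + z) = (-32597 + 42475)*((96 - 99) + 5492) = 9878*(-3 + 5492) = 9878*5489 = 54220342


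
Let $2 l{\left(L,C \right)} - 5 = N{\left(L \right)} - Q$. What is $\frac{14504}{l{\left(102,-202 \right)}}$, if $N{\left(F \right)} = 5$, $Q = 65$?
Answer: $- \frac{29008}{55} \approx -527.42$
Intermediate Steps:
$l{\left(L,C \right)} = - \frac{55}{2}$ ($l{\left(L,C \right)} = \frac{5}{2} + \frac{5 - 65}{2} = \frac{5}{2} + \frac{1}{2} \left(-60\right) = \frac{5}{2} - 30 = - \frac{55}{2}$)
$\frac{14504}{l{\left(102,-202 \right)}} = \frac{14504}{- \frac{55}{2}} = 14504 \left(- \frac{2}{55}\right) = - \frac{29008}{55}$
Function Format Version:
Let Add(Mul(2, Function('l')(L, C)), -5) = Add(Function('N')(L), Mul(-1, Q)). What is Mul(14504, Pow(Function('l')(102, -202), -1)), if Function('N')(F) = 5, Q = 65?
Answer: Rational(-29008, 55) ≈ -527.42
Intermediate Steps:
Function('l')(L, C) = Rational(-55, 2) (Function('l')(L, C) = Add(Rational(5, 2), Mul(Rational(1, 2), Add(5, Mul(-1, 65)))) = Add(Rational(5, 2), Mul(Rational(1, 2), Add(5, -65))) = Add(Rational(5, 2), Mul(Rational(1, 2), -60)) = Add(Rational(5, 2), -30) = Rational(-55, 2))
Mul(14504, Pow(Function('l')(102, -202), -1)) = Mul(14504, Pow(Rational(-55, 2), -1)) = Mul(14504, Rational(-2, 55)) = Rational(-29008, 55)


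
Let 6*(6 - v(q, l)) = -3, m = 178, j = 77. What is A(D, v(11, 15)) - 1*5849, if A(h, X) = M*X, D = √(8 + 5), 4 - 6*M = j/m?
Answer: -12485209/2136 ≈ -5845.1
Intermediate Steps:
v(q, l) = 13/2 (v(q, l) = 6 - ⅙*(-3) = 6 + ½ = 13/2)
M = 635/1068 (M = ⅔ - 77/(6*178) = ⅔ - ⅙*77/178 = ⅔ - 77/1068 = 635/1068 ≈ 0.59457)
D = √13 ≈ 3.6056
A(h, X) = 635*X/1068
A(D, v(11, 15)) - 1*5849 = (635/1068)*(13/2) - 1*5849 = 8255/2136 - 5849 = -12485209/2136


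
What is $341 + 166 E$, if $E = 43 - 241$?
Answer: $-32527$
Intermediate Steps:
$E = -198$
$341 + 166 E = 341 + 166 \left(-198\right) = 341 - 32868 = -32527$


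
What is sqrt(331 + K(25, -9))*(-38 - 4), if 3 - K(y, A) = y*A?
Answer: -42*sqrt(559) ≈ -993.01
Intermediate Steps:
K(y, A) = 3 - A*y (K(y, A) = 3 - y*A = 3 - A*y)
sqrt(331 + K(25, -9))*(-38 - 4) = sqrt(331 + (3 - 1*(-9)*25))*(-38 - 4) = sqrt(331 + (3 + 225))*(-42) = sqrt(331 + 228)*(-42) = sqrt(559)*(-42) = -42*sqrt(559)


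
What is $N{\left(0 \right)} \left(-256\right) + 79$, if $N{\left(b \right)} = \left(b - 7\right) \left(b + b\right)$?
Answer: $79$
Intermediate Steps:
$N{\left(b \right)} = 2 b \left(-7 + b\right)$ ($N{\left(b \right)} = \left(-7 + b\right) 2 b = 2 b \left(-7 + b\right)$)
$N{\left(0 \right)} \left(-256\right) + 79 = 2 \cdot 0 \left(-7 + 0\right) \left(-256\right) + 79 = 2 \cdot 0 \left(-7\right) \left(-256\right) + 79 = 0 \left(-256\right) + 79 = 0 + 79 = 79$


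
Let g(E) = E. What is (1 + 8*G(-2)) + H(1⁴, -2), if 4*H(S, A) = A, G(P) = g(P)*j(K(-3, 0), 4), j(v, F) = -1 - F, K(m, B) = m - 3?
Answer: 161/2 ≈ 80.500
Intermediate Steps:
K(m, B) = -3 + m
G(P) = -5*P (G(P) = P*(-1 - 1*4) = P*(-1 - 4) = P*(-5) = -5*P)
H(S, A) = A/4
(1 + 8*G(-2)) + H(1⁴, -2) = (1 + 8*(-5*(-2))) + (¼)*(-2) = (1 + 8*10) - ½ = (1 + 80) - ½ = 81 - ½ = 161/2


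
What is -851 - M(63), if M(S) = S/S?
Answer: -852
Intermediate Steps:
M(S) = 1
-851 - M(63) = -851 - 1*1 = -851 - 1 = -852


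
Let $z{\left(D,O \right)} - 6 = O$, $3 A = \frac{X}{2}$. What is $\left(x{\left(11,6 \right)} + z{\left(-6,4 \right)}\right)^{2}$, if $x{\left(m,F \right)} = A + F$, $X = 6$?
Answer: $289$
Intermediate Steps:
$A = 1$ ($A = \frac{6 \cdot \frac{1}{2}}{3} = \frac{1}{3} \cdot 3 = 1$)
$z{\left(D,O \right)} = 6 + O$
$x{\left(m,F \right)} = 1 + F$
$\left(x{\left(11,6 \right)} + z{\left(-6,4 \right)}\right)^{2} = \left(\left(1 + 6\right) + \left(6 + 4\right)\right)^{2} = \left(7 + 10\right)^{2} = 17^{2} = 289$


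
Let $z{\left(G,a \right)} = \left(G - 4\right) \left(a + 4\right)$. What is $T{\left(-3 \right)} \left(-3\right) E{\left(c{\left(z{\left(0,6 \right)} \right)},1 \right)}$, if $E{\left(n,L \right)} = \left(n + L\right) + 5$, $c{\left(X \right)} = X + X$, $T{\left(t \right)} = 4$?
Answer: $888$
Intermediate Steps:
$z{\left(G,a \right)} = \left(-4 + G\right) \left(4 + a\right)$
$c{\left(X \right)} = 2 X$
$E{\left(n,L \right)} = 5 + L + n$ ($E{\left(n,L \right)} = \left(L + n\right) + 5 = 5 + L + n$)
$T{\left(-3 \right)} \left(-3\right) E{\left(c{\left(z{\left(0,6 \right)} \right)},1 \right)} = 4 \left(-3\right) \left(5 + 1 + 2 \left(-16 - 24 + 4 \cdot 0 + 0 \cdot 6\right)\right) = - 12 \left(5 + 1 + 2 \left(-16 - 24 + 0 + 0\right)\right) = - 12 \left(5 + 1 + 2 \left(-40\right)\right) = - 12 \left(5 + 1 - 80\right) = \left(-12\right) \left(-74\right) = 888$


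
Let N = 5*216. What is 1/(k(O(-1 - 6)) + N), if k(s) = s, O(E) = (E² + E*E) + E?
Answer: 1/1171 ≈ 0.00085397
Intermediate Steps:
N = 1080
O(E) = E + 2*E² (O(E) = (E² + E²) + E = 2*E² + E = E + 2*E²)
1/(k(O(-1 - 6)) + N) = 1/((-1 - 6)*(1 + 2*(-1 - 6)) + 1080) = 1/(-7*(1 + 2*(-7)) + 1080) = 1/(-7*(1 - 14) + 1080) = 1/(-7*(-13) + 1080) = 1/(91 + 1080) = 1/1171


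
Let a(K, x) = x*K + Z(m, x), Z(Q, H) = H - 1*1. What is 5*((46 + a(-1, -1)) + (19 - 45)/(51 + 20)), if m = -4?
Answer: 15845/71 ≈ 223.17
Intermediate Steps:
Z(Q, H) = -1 + H (Z(Q, H) = H - 1 = -1 + H)
a(K, x) = -1 + x + K*x (a(K, x) = x*K + (-1 + x) = K*x + (-1 + x) = -1 + x + K*x)
5*((46 + a(-1, -1)) + (19 - 45)/(51 + 20)) = 5*((46 + (-1 - 1 - 1*(-1))) + (19 - 45)/(51 + 20)) = 5*((46 + (-1 - 1 + 1)) - 26/71) = 5*((46 - 1) - 26*1/71) = 5*(45 - 26/71) = 5*(3169/71) = 15845/71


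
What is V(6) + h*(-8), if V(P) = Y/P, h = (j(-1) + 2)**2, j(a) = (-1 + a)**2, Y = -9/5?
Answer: -2883/10 ≈ -288.30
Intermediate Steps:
Y = -9/5 (Y = -9*1/5 = -9/5 ≈ -1.8000)
h = 36 (h = ((-1 - 1)**2 + 2)**2 = ((-2)**2 + 2)**2 = (4 + 2)**2 = 6**2 = 36)
V(P) = -9/(5*P)
V(6) + h*(-8) = -9/5/6 + 36*(-8) = -9/5*1/6 - 288 = -3/10 - 288 = -2883/10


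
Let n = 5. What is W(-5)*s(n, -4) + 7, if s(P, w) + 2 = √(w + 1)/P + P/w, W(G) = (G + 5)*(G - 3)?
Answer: 7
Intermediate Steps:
W(G) = (-3 + G)*(5 + G) (W(G) = (5 + G)*(-3 + G) = (-3 + G)*(5 + G))
s(P, w) = -2 + P/w + √(1 + w)/P (s(P, w) = -2 + (√(w + 1)/P + P/w) = -2 + (√(1 + w)/P + P/w) = -2 + (P/w + √(1 + w)/P) = -2 + P/w + √(1 + w)/P)
W(-5)*s(n, -4) + 7 = (-15 + (-5)² + 2*(-5))*(-2 + 5/(-4) + √(1 - 4)/5) + 7 = (-15 + 25 - 10)*(-2 + 5*(-¼) + √(-3)/5) + 7 = 0*(-2 - 5/4 + (I*√3)/5) + 7 = 0*(-2 - 5/4 + I*√3/5) + 7 = 0*(-13/4 + I*√3/5) + 7 = 0 + 7 = 7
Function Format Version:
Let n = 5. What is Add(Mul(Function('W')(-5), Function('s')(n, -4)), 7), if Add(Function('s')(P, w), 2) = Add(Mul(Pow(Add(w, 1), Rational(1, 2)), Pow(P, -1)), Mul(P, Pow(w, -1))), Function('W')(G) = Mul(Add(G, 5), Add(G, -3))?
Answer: 7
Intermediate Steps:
Function('W')(G) = Mul(Add(-3, G), Add(5, G)) (Function('W')(G) = Mul(Add(5, G), Add(-3, G)) = Mul(Add(-3, G), Add(5, G)))
Function('s')(P, w) = Add(-2, Mul(P, Pow(w, -1)), Mul(Pow(P, -1), Pow(Add(1, w), Rational(1, 2)))) (Function('s')(P, w) = Add(-2, Add(Mul(Pow(Add(w, 1), Rational(1, 2)), Pow(P, -1)), Mul(P, Pow(w, -1)))) = Add(-2, Add(Mul(Pow(Add(1, w), Rational(1, 2)), Pow(P, -1)), Mul(P, Pow(w, -1)))) = Add(-2, Add(Mul(Pow(P, -1), Pow(Add(1, w), Rational(1, 2))), Mul(P, Pow(w, -1)))) = Add(-2, Add(Mul(P, Pow(w, -1)), Mul(Pow(P, -1), Pow(Add(1, w), Rational(1, 2))))) = Add(-2, Mul(P, Pow(w, -1)), Mul(Pow(P, -1), Pow(Add(1, w), Rational(1, 2)))))
Add(Mul(Function('W')(-5), Function('s')(n, -4)), 7) = Add(Mul(Add(-15, Pow(-5, 2), Mul(2, -5)), Add(-2, Mul(5, Pow(-4, -1)), Mul(Pow(5, -1), Pow(Add(1, -4), Rational(1, 2))))), 7) = Add(Mul(Add(-15, 25, -10), Add(-2, Mul(5, Rational(-1, 4)), Mul(Rational(1, 5), Pow(-3, Rational(1, 2))))), 7) = Add(Mul(0, Add(-2, Rational(-5, 4), Mul(Rational(1, 5), Mul(I, Pow(3, Rational(1, 2)))))), 7) = Add(Mul(0, Add(-2, Rational(-5, 4), Mul(Rational(1, 5), I, Pow(3, Rational(1, 2))))), 7) = Add(Mul(0, Add(Rational(-13, 4), Mul(Rational(1, 5), I, Pow(3, Rational(1, 2))))), 7) = Add(0, 7) = 7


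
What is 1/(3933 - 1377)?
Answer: 1/2556 ≈ 0.00039124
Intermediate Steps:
1/(3933 - 1377) = 1/2556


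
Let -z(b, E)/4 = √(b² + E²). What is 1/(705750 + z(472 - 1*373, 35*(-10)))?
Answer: 352875/249040472842 + √132301/124520236421 ≈ 1.4199e-6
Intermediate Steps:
z(b, E) = -4*√(E² + b²) (z(b, E) = -4*√(b² + E²) = -4*√(E² + b²))
1/(705750 + z(472 - 1*373, 35*(-10))) = 1/(705750 - 4*√((35*(-10))² + (472 - 1*373)²)) = 1/(705750 - 4*√((-350)² + (472 - 373)²)) = 1/(705750 - 4*√(122500 + 99²)) = 1/(705750 - 4*√(122500 + 9801)) = 1/(705750 - 4*√132301)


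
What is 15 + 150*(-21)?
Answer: -3135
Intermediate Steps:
15 + 150*(-21) = 15 - 3150 = -3135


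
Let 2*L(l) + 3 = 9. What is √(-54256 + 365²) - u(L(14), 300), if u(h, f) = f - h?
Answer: -297 + √78969 ≈ -15.986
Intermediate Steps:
L(l) = 3 (L(l) = -3/2 + (½)*9 = -3/2 + 9/2 = 3)
√(-54256 + 365²) - u(L(14), 300) = √(-54256 + 365²) - (300 - 1*3) = √(-54256 + 133225) - (300 - 3) = √78969 - 1*297 = √78969 - 297 = -297 + √78969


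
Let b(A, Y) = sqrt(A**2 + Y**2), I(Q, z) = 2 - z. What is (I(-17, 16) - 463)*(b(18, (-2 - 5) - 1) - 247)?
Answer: 117819 - 954*sqrt(97) ≈ 1.0842e+5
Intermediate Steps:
(I(-17, 16) - 463)*(b(18, (-2 - 5) - 1) - 247) = ((2 - 1*16) - 463)*(sqrt(18**2 + ((-2 - 5) - 1)**2) - 247) = ((2 - 16) - 463)*(sqrt(324 + (-7 - 1)**2) - 247) = (-14 - 463)*(sqrt(324 + (-8)**2) - 247) = -477*(sqrt(324 + 64) - 247) = -477*(sqrt(388) - 247) = -477*(2*sqrt(97) - 247) = -477*(-247 + 2*sqrt(97)) = 117819 - 954*sqrt(97)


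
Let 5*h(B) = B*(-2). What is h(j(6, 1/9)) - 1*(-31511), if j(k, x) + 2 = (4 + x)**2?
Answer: 12759541/405 ≈ 31505.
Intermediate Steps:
j(k, x) = -2 + (4 + x)**2
h(B) = -2*B/5 (h(B) = (B*(-2))/5 = (-2*B)/5 = -2*B/5)
h(j(6, 1/9)) - 1*(-31511) = -2*(-2 + (4 + 1/9)**2)/5 - 1*(-31511) = -2*(-2 + (4 + 1/9)**2)/5 + 31511 = -2*(-2 + (37/9)**2)/5 + 31511 = -2*(-2 + 1369/81)/5 + 31511 = -2/5*1207/81 + 31511 = -2414/405 + 31511 = 12759541/405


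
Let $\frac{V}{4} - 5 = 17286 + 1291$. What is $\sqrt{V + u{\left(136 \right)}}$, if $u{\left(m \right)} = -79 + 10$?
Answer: $3 \sqrt{8251} \approx 272.5$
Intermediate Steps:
$u{\left(m \right)} = -69$
$V = 74328$ ($V = 20 + 4 \left(17286 + 1291\right) = 20 + 4 \cdot 18577 = 20 + 74308 = 74328$)
$\sqrt{V + u{\left(136 \right)}} = \sqrt{74328 - 69} = \sqrt{74259} = 3 \sqrt{8251}$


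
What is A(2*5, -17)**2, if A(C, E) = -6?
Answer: 36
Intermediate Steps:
A(2*5, -17)**2 = (-6)**2 = 36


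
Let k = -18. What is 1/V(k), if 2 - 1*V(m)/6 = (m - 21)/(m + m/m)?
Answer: -17/30 ≈ -0.56667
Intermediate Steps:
V(m) = 12 - 6*(-21 + m)/(1 + m) (V(m) = 12 - 6*(m - 21)/(m + m/m) = 12 - 6*(-21 + m)/(m + 1) = 12 - 6*(-21 + m)/(1 + m))
1/V(k) = 1/(6*(23 - 18)/(1 - 18)) = 1/(6*5/(-17)) = 1/(6*(-1/17)*5) = 1/(-30/17) = -17/30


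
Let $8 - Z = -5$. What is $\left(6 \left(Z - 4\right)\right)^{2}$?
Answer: $2916$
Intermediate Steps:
$Z = 13$ ($Z = 8 - -5 = 8 + 5 = 13$)
$\left(6 \left(Z - 4\right)\right)^{2} = \left(6 \left(13 - 4\right)\right)^{2} = \left(6 \cdot 9\right)^{2} = 54^{2} = 2916$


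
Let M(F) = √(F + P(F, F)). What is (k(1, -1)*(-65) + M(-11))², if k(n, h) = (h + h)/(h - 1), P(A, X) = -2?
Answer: (65 - I*√13)² ≈ 4212.0 - 468.72*I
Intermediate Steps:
M(F) = √(-2 + F) (M(F) = √(F - 2) = √(-2 + F))
k(n, h) = 2*h/(-1 + h) (k(n, h) = (2*h)/(-1 + h) = 2*h/(-1 + h))
(k(1, -1)*(-65) + M(-11))² = ((2*(-1)/(-1 - 1))*(-65) + √(-2 - 11))² = ((2*(-1)/(-2))*(-65) + √(-13))² = ((2*(-1)*(-½))*(-65) + I*√13)² = (1*(-65) + I*√13)² = (-65 + I*√13)²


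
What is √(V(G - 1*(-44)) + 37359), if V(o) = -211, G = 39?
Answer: 2*√9287 ≈ 192.74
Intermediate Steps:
√(V(G - 1*(-44)) + 37359) = √(-211 + 37359) = √37148 = 2*√9287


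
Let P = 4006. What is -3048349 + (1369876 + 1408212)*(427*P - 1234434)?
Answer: 1322722434915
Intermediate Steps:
-3048349 + (1369876 + 1408212)*(427*P - 1234434) = -3048349 + (1369876 + 1408212)*(427*4006 - 1234434) = -3048349 + 2778088*(1710562 - 1234434) = -3048349 + 2778088*476128 = -3048349 + 1322725483264 = 1322722434915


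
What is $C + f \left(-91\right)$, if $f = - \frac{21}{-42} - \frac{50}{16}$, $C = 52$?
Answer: $\frac{2327}{8} \approx 290.88$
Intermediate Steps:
$f = - \frac{21}{8}$ ($f = \left(-21\right) \left(- \frac{1}{42}\right) - \frac{25}{8} = \frac{1}{2} - \frac{25}{8} = - \frac{21}{8} \approx -2.625$)
$C + f \left(-91\right) = 52 - - \frac{1911}{8} = 52 + \frac{1911}{8} = \frac{2327}{8}$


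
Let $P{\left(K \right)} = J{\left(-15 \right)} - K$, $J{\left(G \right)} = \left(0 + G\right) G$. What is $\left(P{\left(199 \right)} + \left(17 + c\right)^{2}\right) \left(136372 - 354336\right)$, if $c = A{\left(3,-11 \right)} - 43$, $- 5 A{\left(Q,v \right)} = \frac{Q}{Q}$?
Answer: $- \frac{3882156804}{25} \approx -1.5529 \cdot 10^{8}$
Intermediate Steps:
$J{\left(G \right)} = G^{2}$ ($J{\left(G \right)} = G G = G^{2}$)
$P{\left(K \right)} = 225 - K$ ($P{\left(K \right)} = \left(-15\right)^{2} - K = 225 - K$)
$A{\left(Q,v \right)} = - \frac{1}{5}$ ($A{\left(Q,v \right)} = - \frac{Q \frac{1}{Q}}{5} = \left(- \frac{1}{5}\right) 1 = - \frac{1}{5}$)
$c = - \frac{216}{5}$ ($c = - \frac{1}{5} - 43 = - \frac{216}{5} \approx -43.2$)
$\left(P{\left(199 \right)} + \left(17 + c\right)^{2}\right) \left(136372 - 354336\right) = \left(\left(225 - 199\right) + \left(17 - \frac{216}{5}\right)^{2}\right) \left(136372 - 354336\right) = \left(\left(225 - 199\right) + \left(- \frac{131}{5}\right)^{2}\right) \left(-217964\right) = \left(26 + \frac{17161}{25}\right) \left(-217964\right) = \frac{17811}{25} \left(-217964\right) = - \frac{3882156804}{25}$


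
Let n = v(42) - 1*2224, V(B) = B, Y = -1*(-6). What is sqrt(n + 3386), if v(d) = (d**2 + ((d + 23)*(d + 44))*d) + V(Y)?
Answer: 4*sqrt(14857) ≈ 487.56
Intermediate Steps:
Y = 6
v(d) = 6 + d**2 + d*(23 + d)*(44 + d) (v(d) = (d**2 + ((d + 23)*(d + 44))*d) + 6 = (d**2 + ((23 + d)*(44 + d))*d) + 6 = (d**2 + d*(23 + d)*(44 + d)) + 6 = 6 + d**2 + d*(23 + d)*(44 + d))
n = 234326 (n = (6 + 42**3 + 68*42**2 + 1012*42) - 1*2224 = (6 + 74088 + 68*1764 + 42504) - 2224 = (6 + 74088 + 119952 + 42504) - 2224 = 236550 - 2224 = 234326)
sqrt(n + 3386) = sqrt(234326 + 3386) = sqrt(237712) = 4*sqrt(14857)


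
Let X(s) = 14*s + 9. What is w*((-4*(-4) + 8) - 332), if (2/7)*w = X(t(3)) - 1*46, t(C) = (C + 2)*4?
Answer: -261954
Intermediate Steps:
t(C) = 8 + 4*C (t(C) = (2 + C)*4 = 8 + 4*C)
X(s) = 9 + 14*s
w = 1701/2 (w = 7*((9 + 14*(8 + 4*3)) - 1*46)/2 = 7*((9 + 14*(8 + 12)) - 46)/2 = 7*((9 + 14*20) - 46)/2 = 7*((9 + 280) - 46)/2 = 7*(289 - 46)/2 = (7/2)*243 = 1701/2 ≈ 850.50)
w*((-4*(-4) + 8) - 332) = 1701*((-4*(-4) + 8) - 332)/2 = 1701*((16 + 8) - 332)/2 = 1701*(24 - 332)/2 = (1701/2)*(-308) = -261954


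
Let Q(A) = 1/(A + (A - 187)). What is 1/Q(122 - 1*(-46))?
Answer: 149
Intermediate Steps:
Q(A) = 1/(-187 + 2*A) (Q(A) = 1/(A + (-187 + A)) = 1/(-187 + 2*A))
1/Q(122 - 1*(-46)) = 1/(1/(-187 + 2*(122 - 1*(-46)))) = 1/(1/(-187 + 2*(122 + 46))) = 1/(1/(-187 + 2*168)) = 1/(1/(-187 + 336)) = 1/(1/149) = 149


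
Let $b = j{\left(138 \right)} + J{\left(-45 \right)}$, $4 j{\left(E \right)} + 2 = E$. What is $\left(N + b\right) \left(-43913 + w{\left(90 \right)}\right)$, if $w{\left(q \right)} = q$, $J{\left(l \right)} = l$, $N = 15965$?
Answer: $-699152142$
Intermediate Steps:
$j{\left(E \right)} = - \frac{1}{2} + \frac{E}{4}$
$b = -11$ ($b = \left(- \frac{1}{2} + \frac{1}{4} \cdot 138\right) - 45 = \left(- \frac{1}{2} + \frac{69}{2}\right) - 45 = 34 - 45 = -11$)
$\left(N + b\right) \left(-43913 + w{\left(90 \right)}\right) = \left(15965 - 11\right) \left(-43913 + 90\right) = 15954 \left(-43823\right) = -699152142$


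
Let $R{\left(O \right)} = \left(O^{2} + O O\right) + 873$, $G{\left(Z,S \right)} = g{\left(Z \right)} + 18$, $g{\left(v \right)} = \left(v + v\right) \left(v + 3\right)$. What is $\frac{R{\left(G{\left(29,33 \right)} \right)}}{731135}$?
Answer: $\frac{1404925}{146227} \approx 9.6078$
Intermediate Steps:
$g{\left(v \right)} = 2 v \left(3 + v\right)$
$G{\left(Z,S \right)} = 18 + 2 Z \left(3 + Z\right)$ ($G{\left(Z,S \right)} = 2 Z \left(3 + Z\right) + 18 = 18 + 2 Z \left(3 + Z\right)$)
$R{\left(O \right)} = 873 + 2 O^{2}$ ($R{\left(O \right)} = \left(O^{2} + O^{2}\right) + 873 = 2 O^{2} + 873 = 873 + 2 O^{2}$)
$\frac{R{\left(G{\left(29,33 \right)} \right)}}{731135} = \frac{873 + 2 \left(18 + 2 \cdot 29 \left(3 + 29\right)\right)^{2}}{731135} = \left(873 + 2 \left(18 + 2 \cdot 29 \cdot 32\right)^{2}\right) \frac{1}{731135} = \left(873 + 2 \left(18 + 1856\right)^{2}\right) \frac{1}{731135} = \left(873 + 2 \cdot 1874^{2}\right) \frac{1}{731135} = \left(873 + 2 \cdot 3511876\right) \frac{1}{731135} = \left(873 + 7023752\right) \frac{1}{731135} = 7024625 \cdot \frac{1}{731135} = \frac{1404925}{146227}$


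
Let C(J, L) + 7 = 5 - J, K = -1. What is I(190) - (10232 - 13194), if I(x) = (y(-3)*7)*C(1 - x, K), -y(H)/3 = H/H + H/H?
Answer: -4892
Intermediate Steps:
y(H) = -6 (y(H) = -3*(H/H + H/H) = -3*(1 + 1) = -3*2 = -6)
C(J, L) = -2 - J (C(J, L) = -7 + (5 - J) = -2 - J)
I(x) = 126 - 42*x (I(x) = (-6*7)*(-2 - (1 - x)) = -42*(-2 + (-1 + x)) = -42*(-3 + x) = 126 - 42*x)
I(190) - (10232 - 13194) = (126 - 42*190) - (10232 - 13194) = (126 - 7980) - 1*(-2962) = -7854 + 2962 = -4892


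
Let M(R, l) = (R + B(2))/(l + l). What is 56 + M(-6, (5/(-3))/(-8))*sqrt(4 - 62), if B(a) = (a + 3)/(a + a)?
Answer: 56 - 57*I*sqrt(58)/5 ≈ 56.0 - 86.82*I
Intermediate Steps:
B(a) = (3 + a)/(2*a) (B(a) = (3 + a)/((2*a)) = (3 + a)*(1/(2*a)) = (3 + a)/(2*a))
M(R, l) = (5/4 + R)/(2*l) (M(R, l) = (R + (1/2)*(3 + 2)/2)/(l + l) = (R + (1/2)*(1/2)*5)/((2*l)) = (R + 5/4)*(1/(2*l)) = (5/4 + R)*(1/(2*l)) = (5/4 + R)/(2*l))
56 + M(-6, (5/(-3))/(-8))*sqrt(4 - 62) = 56 + ((5 + 4*(-6))/(8*(((5/(-3))/(-8)))))*sqrt(4 - 62) = 56 + ((5 - 24)/(8*(((5*(-1/3))*(-1/8)))))*sqrt(-58) = 56 + ((1/8)*(-19)/(-5/3*(-1/8)))*(I*sqrt(58)) = 56 + ((1/8)*(-19)/(5/24))*(I*sqrt(58)) = 56 + ((1/8)*(24/5)*(-19))*(I*sqrt(58)) = 56 - 57*I*sqrt(58)/5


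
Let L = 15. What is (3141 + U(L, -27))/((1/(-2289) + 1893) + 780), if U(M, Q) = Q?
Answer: 3563973/3059248 ≈ 1.1650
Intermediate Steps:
(3141 + U(L, -27))/((1/(-2289) + 1893) + 780) = (3141 - 27)/((1/(-2289) + 1893) + 780) = 3114/((-1/2289 + 1893) + 780) = 3114/(4333076/2289 + 780) = 3114/(6118496/2289) = 3114*(2289/6118496) = 3563973/3059248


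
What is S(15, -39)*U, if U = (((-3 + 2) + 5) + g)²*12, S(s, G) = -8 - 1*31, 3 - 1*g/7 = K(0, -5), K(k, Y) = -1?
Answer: -479232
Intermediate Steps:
g = 28 (g = 21 - 7*(-1) = 21 + 7 = 28)
S(s, G) = -39 (S(s, G) = -8 - 31 = -39)
U = 12288 (U = (((-3 + 2) + 5) + 28)²*12 = ((-1 + 5) + 28)²*12 = (4 + 28)²*12 = 32²*12 = 1024*12 = 12288)
S(15, -39)*U = -39*12288 = -479232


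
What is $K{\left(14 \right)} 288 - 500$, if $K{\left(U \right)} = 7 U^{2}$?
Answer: $394636$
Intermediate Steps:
$K{\left(14 \right)} 288 - 500 = 7 \cdot 14^{2} \cdot 288 - 500 = 7 \cdot 196 \cdot 288 - 500 = 1372 \cdot 288 - 500 = 395136 - 500 = 394636$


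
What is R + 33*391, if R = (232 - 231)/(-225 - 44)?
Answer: 3470906/269 ≈ 12903.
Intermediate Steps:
R = -1/269 (R = 1/(-269) = 1*(-1/269) = -1/269 ≈ -0.0037175)
R + 33*391 = -1/269 + 33*391 = -1/269 + 12903 = 3470906/269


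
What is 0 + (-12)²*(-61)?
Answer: -8784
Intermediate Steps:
0 + (-12)²*(-61) = 0 + 144*(-61) = 0 - 8784 = -8784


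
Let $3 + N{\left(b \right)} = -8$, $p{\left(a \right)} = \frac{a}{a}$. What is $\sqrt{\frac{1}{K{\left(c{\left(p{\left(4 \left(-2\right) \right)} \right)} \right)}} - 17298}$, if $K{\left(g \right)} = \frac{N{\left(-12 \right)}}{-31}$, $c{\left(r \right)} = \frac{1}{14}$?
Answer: $\frac{19 i \sqrt{5797}}{11} \approx 131.51 i$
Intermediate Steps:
$p{\left(a \right)} = 1$
$N{\left(b \right)} = -11$ ($N{\left(b \right)} = -3 - 8 = -11$)
$c{\left(r \right)} = \frac{1}{14}$
$K{\left(g \right)} = \frac{11}{31}$ ($K{\left(g \right)} = - \frac{11}{-31} = \left(-11\right) \left(- \frac{1}{31}\right) = \frac{11}{31}$)
$\sqrt{\frac{1}{K{\left(c{\left(p{\left(4 \left(-2\right) \right)} \right)} \right)}} - 17298} = \sqrt{\frac{1}{\frac{11}{31}} - 17298} = \sqrt{\frac{31}{11} - 17298} = \sqrt{- \frac{190247}{11}} = \frac{19 i \sqrt{5797}}{11}$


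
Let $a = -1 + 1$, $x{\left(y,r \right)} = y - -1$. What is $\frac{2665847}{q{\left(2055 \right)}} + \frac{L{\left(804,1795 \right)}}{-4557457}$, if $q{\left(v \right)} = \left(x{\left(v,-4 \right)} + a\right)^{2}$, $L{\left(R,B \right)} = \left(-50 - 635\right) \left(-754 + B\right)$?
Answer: $\frac{15163790345639}{19264990553152} \approx 0.78712$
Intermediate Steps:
$x{\left(y,r \right)} = 1 + y$ ($x{\left(y,r \right)} = y + 1 = 1 + y$)
$L{\left(R,B \right)} = 516490 - 685 B$ ($L{\left(R,B \right)} = - 685 \left(-754 + B\right) = 516490 - 685 B$)
$a = 0$
$q{\left(v \right)} = \left(1 + v\right)^{2}$ ($q{\left(v \right)} = \left(\left(1 + v\right) + 0\right)^{2} = \left(1 + v\right)^{2}$)
$\frac{2665847}{q{\left(2055 \right)}} + \frac{L{\left(804,1795 \right)}}{-4557457} = \frac{2665847}{\left(1 + 2055\right)^{2}} + \frac{516490 - 1229575}{-4557457} = \frac{2665847}{2056^{2}} + \left(516490 - 1229575\right) \left(- \frac{1}{4557457}\right) = \frac{2665847}{4227136} - - \frac{713085}{4557457} = 2665847 \cdot \frac{1}{4227136} + \frac{713085}{4557457} = \frac{2665847}{4227136} + \frac{713085}{4557457} = \frac{15163790345639}{19264990553152}$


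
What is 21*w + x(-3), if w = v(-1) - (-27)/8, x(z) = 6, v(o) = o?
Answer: 447/8 ≈ 55.875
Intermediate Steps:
w = 19/8 (w = -1 - (-27)/8 = -1 - 1*(-27/8) = -1 + 27/8 = 19/8 ≈ 2.3750)
21*w + x(-3) = 21*(19/8) + 6 = 399/8 + 6 = 447/8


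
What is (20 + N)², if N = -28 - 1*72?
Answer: 6400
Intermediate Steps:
N = -100 (N = -28 - 72 = -100)
(20 + N)² = (20 - 100)² = (-80)² = 6400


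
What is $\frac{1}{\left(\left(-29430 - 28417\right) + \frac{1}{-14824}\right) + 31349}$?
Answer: $- \frac{14824}{392806353} \approx -3.7739 \cdot 10^{-5}$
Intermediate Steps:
$\frac{1}{\left(\left(-29430 - 28417\right) + \frac{1}{-14824}\right) + 31349} = \frac{1}{\left(-57847 - \frac{1}{14824}\right) + 31349} = \frac{1}{- \frac{857523929}{14824} + 31349} = \frac{1}{- \frac{392806353}{14824}} = - \frac{14824}{392806353}$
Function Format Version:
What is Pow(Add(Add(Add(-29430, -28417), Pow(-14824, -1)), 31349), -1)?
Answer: Rational(-14824, 392806353) ≈ -3.7739e-5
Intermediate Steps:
Pow(Add(Add(Add(-29430, -28417), Pow(-14824, -1)), 31349), -1) = Pow(Add(Add(-57847, Rational(-1, 14824)), 31349), -1) = Pow(Add(Rational(-857523929, 14824), 31349), -1) = Pow(Rational(-392806353, 14824), -1) = Rational(-14824, 392806353)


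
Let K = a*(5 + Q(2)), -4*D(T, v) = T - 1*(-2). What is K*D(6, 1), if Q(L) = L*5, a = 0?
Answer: 0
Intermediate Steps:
Q(L) = 5*L
D(T, v) = -½ - T/4 (D(T, v) = -(T - 1*(-2))/4 = -(T + 2)/4 = -(2 + T)/4 = -½ - T/4)
K = 0 (K = 0*(5 + 5*2) = 0*(5 + 10) = 0*15 = 0)
K*D(6, 1) = 0*(-½ - ¼*6) = 0*(-½ - 3/2) = 0*(-2) = 0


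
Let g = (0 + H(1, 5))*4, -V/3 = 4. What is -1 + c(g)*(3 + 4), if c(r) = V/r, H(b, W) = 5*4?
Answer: -41/20 ≈ -2.0500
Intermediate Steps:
H(b, W) = 20
V = -12 (V = -3*4 = -12)
g = 80 (g = (0 + 20)*4 = 20*4 = 80)
c(r) = -12/r
-1 + c(g)*(3 + 4) = -1 + (-12/80)*(3 + 4) = -1 - 12*1/80*7 = -1 - 3/20*7 = -1 - 21/20 = -41/20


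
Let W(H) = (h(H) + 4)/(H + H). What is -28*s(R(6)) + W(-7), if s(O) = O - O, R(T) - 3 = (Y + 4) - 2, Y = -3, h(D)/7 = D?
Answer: 45/14 ≈ 3.2143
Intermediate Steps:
h(D) = 7*D
R(T) = 2 (R(T) = 3 + ((-3 + 4) - 2) = 3 + (1 - 2) = 3 - 1 = 2)
s(O) = 0
W(H) = (4 + 7*H)/(2*H) (W(H) = (7*H + 4)/(H + H) = (4 + 7*H)/((2*H)) = (4 + 7*H)*(1/(2*H)) = (4 + 7*H)/(2*H))
-28*s(R(6)) + W(-7) = -28*0 + (7/2 + 2/(-7)) = 0 + (7/2 + 2*(-⅐)) = 0 + (7/2 - 2/7) = 0 + 45/14 = 45/14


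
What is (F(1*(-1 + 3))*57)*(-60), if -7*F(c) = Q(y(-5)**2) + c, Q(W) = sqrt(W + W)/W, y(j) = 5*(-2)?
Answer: 6840/7 + 342*sqrt(2)/7 ≈ 1046.2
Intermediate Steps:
y(j) = -10
Q(W) = sqrt(2)/sqrt(W) (Q(W) = sqrt(2*W)/W = (sqrt(2)*sqrt(W))/W = sqrt(2)/sqrt(W))
F(c) = -c/7 - sqrt(2)/70 (F(c) = -(sqrt(2)/sqrt((-10)**2) + c)/7 = -(sqrt(2)/sqrt(100) + c)/7 = -(sqrt(2)*(1/10) + c)/7 = -(sqrt(2)/10 + c)/7 = -(c + sqrt(2)/10)/7 = -c/7 - sqrt(2)/70)
(F(1*(-1 + 3))*57)*(-60) = ((-(-1 + 3)/7 - sqrt(2)/70)*57)*(-60) = ((-2/7 - sqrt(2)/70)*57)*(-60) = (-114/7 - 57*sqrt(2)/70)*(-60) = 6840/7 + 342*sqrt(2)/7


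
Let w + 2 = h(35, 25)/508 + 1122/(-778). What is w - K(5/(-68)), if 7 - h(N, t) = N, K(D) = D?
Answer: -11501753/3359404 ≈ -3.4237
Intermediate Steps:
h(N, t) = 7 - N
w = -172776/49403 (w = -2 + ((7 - 1*35)/508 + 1122/(-778)) = -2 + ((7 - 35)*(1/508) + 1122*(-1/778)) = -2 + (-28*1/508 - 561/389) = -2 + (-7/127 - 561/389) = -2 - 73970/49403 = -172776/49403 ≈ -3.4973)
w - K(5/(-68)) = -172776/49403 - 5/(-68) = -172776/49403 - 5*(-1)/68 = -172776/49403 - 1*(-5/68) = -172776/49403 + 5/68 = -11501753/3359404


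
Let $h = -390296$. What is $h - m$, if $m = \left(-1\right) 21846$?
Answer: $-368450$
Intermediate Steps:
$m = -21846$
$h - m = -390296 - -21846 = -390296 + 21846 = -368450$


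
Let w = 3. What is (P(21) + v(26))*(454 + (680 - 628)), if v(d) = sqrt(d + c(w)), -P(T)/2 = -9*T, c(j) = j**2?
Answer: 191268 + 506*sqrt(35) ≈ 1.9426e+5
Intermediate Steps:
P(T) = 18*T (P(T) = -(-18)*T = 18*T)
v(d) = sqrt(9 + d) (v(d) = sqrt(d + 3**2) = sqrt(d + 9) = sqrt(9 + d))
(P(21) + v(26))*(454 + (680 - 628)) = (18*21 + sqrt(9 + 26))*(454 + (680 - 628)) = (378 + sqrt(35))*(454 + 52) = (378 + sqrt(35))*506 = 191268 + 506*sqrt(35)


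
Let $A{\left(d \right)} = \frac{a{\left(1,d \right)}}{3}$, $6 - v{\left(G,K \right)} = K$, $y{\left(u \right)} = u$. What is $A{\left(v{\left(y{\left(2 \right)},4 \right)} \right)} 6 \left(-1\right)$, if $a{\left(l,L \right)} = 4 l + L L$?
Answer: $-16$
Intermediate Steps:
$a{\left(l,L \right)} = L^{2} + 4 l$ ($a{\left(l,L \right)} = 4 l + L^{2} = L^{2} + 4 l$)
$v{\left(G,K \right)} = 6 - K$
$A{\left(d \right)} = \frac{4}{3} + \frac{d^{2}}{3}$ ($A{\left(d \right)} = \frac{d^{2} + 4 \cdot 1}{3} = \left(d^{2} + 4\right) \frac{1}{3} = \left(4 + d^{2}\right) \frac{1}{3} = \frac{4}{3} + \frac{d^{2}}{3}$)
$A{\left(v{\left(y{\left(2 \right)},4 \right)} \right)} 6 \left(-1\right) = \left(\frac{4}{3} + \frac{\left(6 - 4\right)^{2}}{3}\right) 6 \left(-1\right) = \left(\frac{4}{3} + \frac{2^{2}}{3}\right) 6 \left(-1\right) = \left(\frac{4}{3} + \frac{1}{3} \cdot 4\right) 6 \left(-1\right) = \left(\frac{4}{3} + \frac{4}{3}\right) 6 \left(-1\right) = \frac{8}{3} \cdot 6 \left(-1\right) = 16 \left(-1\right) = -16$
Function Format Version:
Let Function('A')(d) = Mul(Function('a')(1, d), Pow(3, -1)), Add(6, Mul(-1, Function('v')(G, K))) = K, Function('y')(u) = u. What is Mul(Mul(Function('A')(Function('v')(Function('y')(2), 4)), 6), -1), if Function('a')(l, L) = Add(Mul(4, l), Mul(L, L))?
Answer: -16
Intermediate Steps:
Function('a')(l, L) = Add(Pow(L, 2), Mul(4, l)) (Function('a')(l, L) = Add(Mul(4, l), Pow(L, 2)) = Add(Pow(L, 2), Mul(4, l)))
Function('v')(G, K) = Add(6, Mul(-1, K))
Function('A')(d) = Add(Rational(4, 3), Mul(Rational(1, 3), Pow(d, 2))) (Function('A')(d) = Mul(Add(Pow(d, 2), Mul(4, 1)), Pow(3, -1)) = Mul(Add(Pow(d, 2), 4), Rational(1, 3)) = Mul(Add(4, Pow(d, 2)), Rational(1, 3)) = Add(Rational(4, 3), Mul(Rational(1, 3), Pow(d, 2))))
Mul(Mul(Function('A')(Function('v')(Function('y')(2), 4)), 6), -1) = Mul(Mul(Add(Rational(4, 3), Mul(Rational(1, 3), Pow(Add(6, Mul(-1, 4)), 2))), 6), -1) = Mul(Mul(Add(Rational(4, 3), Mul(Rational(1, 3), Pow(Add(6, -4), 2))), 6), -1) = Mul(Mul(Add(Rational(4, 3), Mul(Rational(1, 3), Pow(2, 2))), 6), -1) = Mul(Mul(Add(Rational(4, 3), Mul(Rational(1, 3), 4)), 6), -1) = Mul(Mul(Add(Rational(4, 3), Rational(4, 3)), 6), -1) = Mul(Mul(Rational(8, 3), 6), -1) = Mul(16, -1) = -16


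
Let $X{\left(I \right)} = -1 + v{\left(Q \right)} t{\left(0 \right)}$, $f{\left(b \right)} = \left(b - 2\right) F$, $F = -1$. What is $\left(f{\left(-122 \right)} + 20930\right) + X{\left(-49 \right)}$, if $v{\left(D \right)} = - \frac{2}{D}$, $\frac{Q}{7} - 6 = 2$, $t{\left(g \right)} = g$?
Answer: $21053$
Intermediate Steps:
$Q = 56$ ($Q = 42 + 7 \cdot 2 = 42 + 14 = 56$)
$f{\left(b \right)} = 2 - b$ ($f{\left(b \right)} = \left(b - 2\right) \left(-1\right) = \left(-2 + b\right) \left(-1\right) = 2 - b$)
$X{\left(I \right)} = -1$ ($X{\left(I \right)} = -1 + - \frac{2}{56} \cdot 0 = -1 + \left(-2\right) \frac{1}{56} \cdot 0 = -1 - 0 = -1 + 0 = -1$)
$\left(f{\left(-122 \right)} + 20930\right) + X{\left(-49 \right)} = \left(\left(2 - -122\right) + 20930\right) - 1 = \left(\left(2 + 122\right) + 20930\right) - 1 = \left(124 + 20930\right) - 1 = 21054 - 1 = 21053$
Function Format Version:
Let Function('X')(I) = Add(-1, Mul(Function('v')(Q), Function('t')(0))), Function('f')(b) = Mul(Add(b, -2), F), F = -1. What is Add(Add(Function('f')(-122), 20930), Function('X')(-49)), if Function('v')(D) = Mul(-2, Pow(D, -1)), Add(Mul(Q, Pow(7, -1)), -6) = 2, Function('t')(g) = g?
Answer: 21053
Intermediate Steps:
Q = 56 (Q = Add(42, Mul(7, 2)) = Add(42, 14) = 56)
Function('f')(b) = Add(2, Mul(-1, b)) (Function('f')(b) = Mul(Add(b, -2), -1) = Mul(Add(-2, b), -1) = Add(2, Mul(-1, b)))
Function('X')(I) = -1 (Function('X')(I) = Add(-1, Mul(Mul(-2, Pow(56, -1)), 0)) = Add(-1, Mul(Mul(-2, Rational(1, 56)), 0)) = Add(-1, Mul(Rational(-1, 28), 0)) = Add(-1, 0) = -1)
Add(Add(Function('f')(-122), 20930), Function('X')(-49)) = Add(Add(Add(2, Mul(-1, -122)), 20930), -1) = Add(Add(Add(2, 122), 20930), -1) = Add(Add(124, 20930), -1) = Add(21054, -1) = 21053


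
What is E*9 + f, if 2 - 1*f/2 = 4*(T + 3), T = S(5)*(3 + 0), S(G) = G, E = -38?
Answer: -482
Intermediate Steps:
T = 15 (T = 5*(3 + 0) = 5*3 = 15)
f = -140 (f = 4 - 8*(15 + 3) = 4 - 8*18 = 4 - 2*72 = 4 - 144 = -140)
E*9 + f = -38*9 - 140 = -342 - 140 = -482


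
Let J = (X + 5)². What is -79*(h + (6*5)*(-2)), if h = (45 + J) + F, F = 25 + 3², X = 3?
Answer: -6557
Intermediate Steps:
F = 34 (F = 25 + 9 = 34)
J = 64 (J = (3 + 5)² = 8² = 64)
h = 143 (h = (45 + 64) + 34 = 109 + 34 = 143)
-79*(h + (6*5)*(-2)) = -79*(143 + (6*5)*(-2)) = -79*(143 + 30*(-2)) = -79*(143 - 60) = -79*83 = -6557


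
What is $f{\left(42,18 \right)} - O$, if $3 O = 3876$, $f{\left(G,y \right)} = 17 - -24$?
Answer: $-1251$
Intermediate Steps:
$f{\left(G,y \right)} = 41$ ($f{\left(G,y \right)} = 17 + 24 = 41$)
$O = 1292$ ($O = \frac{1}{3} \cdot 3876 = 1292$)
$f{\left(42,18 \right)} - O = 41 - 1292 = -1251$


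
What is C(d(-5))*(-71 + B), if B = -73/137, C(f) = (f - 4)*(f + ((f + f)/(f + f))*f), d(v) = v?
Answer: -882000/137 ≈ -6438.0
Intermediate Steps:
C(f) = 2*f*(-4 + f) (C(f) = (-4 + f)*(f + ((2*f)/((2*f)))*f) = (-4 + f)*(f + ((2*f)*(1/(2*f)))*f) = (-4 + f)*(f + 1*f) = (-4 + f)*(f + f) = (-4 + f)*(2*f) = 2*f*(-4 + f))
B = -73/137 (B = -73*1/137 = -73/137 ≈ -0.53285)
C(d(-5))*(-71 + B) = (2*(-5)*(-4 - 5))*(-71 - 73/137) = (2*(-5)*(-9))*(-9800/137) = 90*(-9800/137) = -882000/137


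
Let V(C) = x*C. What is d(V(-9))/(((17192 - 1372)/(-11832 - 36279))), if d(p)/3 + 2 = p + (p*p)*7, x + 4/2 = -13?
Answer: -658302813/565 ≈ -1.1651e+6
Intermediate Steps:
x = -15 (x = -2 - 13 = -15)
V(C) = -15*C
d(p) = -6 + 3*p + 21*p**2 (d(p) = -6 + 3*(p + (p*p)*7) = -6 + 3*(p + p**2*7) = -6 + 3*(p + 7*p**2) = -6 + (3*p + 21*p**2) = -6 + 3*p + 21*p**2)
d(V(-9))/(((17192 - 1372)/(-11832 - 36279))) = (-6 + 3*(-15*(-9)) + 21*(-15*(-9))**2)/(((17192 - 1372)/(-11832 - 36279))) = (-6 + 3*135 + 21*135**2)/((15820/(-48111))) = (-6 + 405 + 21*18225)/((15820*(-1/48111))) = (-6 + 405 + 382725)/(-2260/6873) = 383124*(-6873/2260) = -658302813/565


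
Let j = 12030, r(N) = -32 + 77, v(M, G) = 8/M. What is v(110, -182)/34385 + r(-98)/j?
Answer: 5676733/1516722350 ≈ 0.0037428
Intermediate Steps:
r(N) = 45
v(110, -182)/34385 + r(-98)/j = (8/110)/34385 + 45/12030 = (8*(1/110))*(1/34385) + 45*(1/12030) = (4/55)*(1/34385) + 3/802 = 4/1891175 + 3/802 = 5676733/1516722350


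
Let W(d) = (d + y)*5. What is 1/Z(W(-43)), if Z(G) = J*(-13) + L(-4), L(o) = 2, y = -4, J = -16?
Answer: 1/210 ≈ 0.0047619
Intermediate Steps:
W(d) = -20 + 5*d (W(d) = (d - 4)*5 = (-4 + d)*5 = -20 + 5*d)
Z(G) = 210 (Z(G) = -16*(-13) + 2 = 208 + 2 = 210)
1/Z(W(-43)) = 1/210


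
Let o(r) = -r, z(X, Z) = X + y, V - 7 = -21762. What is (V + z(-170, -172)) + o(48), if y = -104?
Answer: -22077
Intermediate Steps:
V = -21755 (V = 7 - 21762 = -21755)
z(X, Z) = -104 + X (z(X, Z) = X - 104 = -104 + X)
(V + z(-170, -172)) + o(48) = (-21755 + (-104 - 170)) - 1*48 = (-21755 - 274) - 48 = -22029 - 48 = -22077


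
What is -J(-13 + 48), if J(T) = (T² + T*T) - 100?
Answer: -2350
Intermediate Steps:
J(T) = -100 + 2*T² (J(T) = (T² + T²) - 100 = 2*T² - 100 = -100 + 2*T²)
-J(-13 + 48) = -(-100 + 2*(-13 + 48)²) = -(-100 + 2*35²) = -(-100 + 2*1225) = -(-100 + 2450) = -1*2350 = -2350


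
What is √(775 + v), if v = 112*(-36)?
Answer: I*√3257 ≈ 57.07*I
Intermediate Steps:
v = -4032
√(775 + v) = √(775 - 4032) = √(-3257) = I*√3257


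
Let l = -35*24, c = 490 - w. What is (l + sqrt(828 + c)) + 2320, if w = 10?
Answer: 1480 + 2*sqrt(327) ≈ 1516.2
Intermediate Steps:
c = 480 (c = 490 - 1*10 = 490 - 10 = 480)
l = -840
(l + sqrt(828 + c)) + 2320 = (-840 + sqrt(828 + 480)) + 2320 = (-840 + sqrt(1308)) + 2320 = (-840 + 2*sqrt(327)) + 2320 = 1480 + 2*sqrt(327)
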